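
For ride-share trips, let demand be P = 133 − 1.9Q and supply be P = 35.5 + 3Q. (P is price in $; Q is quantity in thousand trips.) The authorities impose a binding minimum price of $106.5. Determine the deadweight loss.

$86.75 thousand

Competitive equilibrium: 133 − 1.9Q = 35.5 + 3Q → Q* = 19.898, P* = 95.1939.
At the floor P = 106.5, quantity demanded = (133 − 106.5)/1.9 = 13.9474.
Sellers' marginal cost at Q' = 13.9474: 35.5 + 3·13.9474 = 77.3422.
ΔQ = 19.898 − 13.9474 = 5.9506; wedge = 106.5 − 77.3422 = 29.1578.
Deadweight loss = ½ × 5.9506 × 29.1578 = $86.75 thousand.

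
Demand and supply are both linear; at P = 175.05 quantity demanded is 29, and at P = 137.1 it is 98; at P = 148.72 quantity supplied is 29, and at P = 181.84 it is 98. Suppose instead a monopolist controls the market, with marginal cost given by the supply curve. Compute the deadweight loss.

185.79

Demand slope = (137.1 − 175.05)/(98 − 29) = −0.55, so P = 191 − 0.55Q.
Supply slope = (181.84 − 148.72)/(98 − 29) = 0.48, so P = 134.8 + 0.48Q.
Competitive equilibrium: 191 − 0.55Q = 134.8 + 0.48Q → Q* = 54.5631, P* = 160.9903.
Marginal revenue: MR = 191 − 1.1Q. Set MR = MC: 191 − 1.1Q = 134.8 + 0.48Q → Q_m = 35.5696.
Price P_m = 191 − 0.55·35.5696 = 171.4367; MC(Q_m) = 134.8 + 0.48·35.5696 = 151.8734.
Competitive Q* = 54.5631, so ΔQ = 18.9935; wedge = 171.4367 − 151.8734 = 19.5633.
DWL = ½ × 18.9935 × 19.5633 = 185.79.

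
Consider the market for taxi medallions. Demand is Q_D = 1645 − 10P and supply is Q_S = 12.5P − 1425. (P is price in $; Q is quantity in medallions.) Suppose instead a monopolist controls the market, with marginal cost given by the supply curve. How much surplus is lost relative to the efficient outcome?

$903.57

In inverse form: demand P = 164.5 − 0.1Q, supply P = 114 + 0.08Q.
Competitive equilibrium: 164.5 − 0.1Q = 114 + 0.08Q → Q* = 280.5555556, P* = 136.4444444.
Marginal revenue: MR = 164.5 − 0.2Q. Set MR = MC: 164.5 − 0.2Q = 114 + 0.08Q → Q_m = 180.3571429.
Price P_m = 164.5 − 0.1·180.3571429 = 146.4642857; MC(Q_m) = 114 + 0.08·180.3571429 = 128.4285714.
Competitive Q* = 280.5555556, so ΔQ = 100.1984127; wedge = 146.4642857 − 128.4285714 = 18.0357143.
Welfare loss = ½ × 100.1984127 × 18.0357143 = $903.57.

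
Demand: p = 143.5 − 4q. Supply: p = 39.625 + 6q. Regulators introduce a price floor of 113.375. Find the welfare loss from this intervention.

Competitive equilibrium: 143.5 − 4q = 39.625 + 6q → q* = 10.3875, p* = 101.95.
At the floor p = 113.375, quantity demanded = (143.5 − 113.375)/4 = 7.5313.
Sellers' marginal cost at q' = 7.5313: 39.625 + 6·7.5313 = 84.8128.
Δq = 10.3875 − 7.5313 = 2.8562; wedge = 113.375 − 84.8128 = 28.5622.
Welfare loss = ½ × 2.8562 × 28.5622 = 40.79.

40.79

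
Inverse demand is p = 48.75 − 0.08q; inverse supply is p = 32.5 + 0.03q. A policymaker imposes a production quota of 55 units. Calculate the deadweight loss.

Competitive equilibrium: 48.75 − 0.08q = 32.5 + 0.03q → q* = 147.7273, p* = 36.9318.
At q = 55: demand price = 48.75 − 0.08·55 = 44.35; supply price = 32.5 + 0.03·55 = 34.15.
Δq = 147.7273 − 55 = 92.7273; wedge = 44.35 − 34.15 = 10.2.
The triangle = ½ × 92.7273 × 10.2 = 472.91.

472.91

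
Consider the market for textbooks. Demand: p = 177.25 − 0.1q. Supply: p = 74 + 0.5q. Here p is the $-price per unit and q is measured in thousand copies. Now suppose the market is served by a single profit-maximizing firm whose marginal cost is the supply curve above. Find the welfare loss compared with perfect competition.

Competitive equilibrium: 177.25 − 0.1q = 74 + 0.5q → q* = 172.0833, p* = 160.0417.
Marginal revenue: MR = 177.25 − 0.2q. Set MR = MC: 177.25 − 0.2q = 74 + 0.5q → q_m = 147.5.
Price p_m = 177.25 − 0.1·147.5 = 162.5; MC(q_m) = 74 + 0.5·147.5 = 147.75.
Competitive q* = 172.0833, so Δq = 24.5833; wedge = 162.5 − 147.75 = 14.75.
Deadweight loss = ½ × 24.5833 × 14.75 = $181.30 thousand.

$181.30 thousand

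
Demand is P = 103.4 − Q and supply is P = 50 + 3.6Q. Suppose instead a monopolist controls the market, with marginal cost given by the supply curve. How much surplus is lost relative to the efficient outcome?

Competitive equilibrium: 103.4 − Q = 50 + 3.6Q → Q* = 11.6087, P* = 91.7913.
Marginal revenue: MR = 103.4 − 2Q. Set MR = MC: 103.4 − 2Q = 50 + 3.6Q → Q_m = 9.5357.
Price P_m = 103.4 − 1·9.5357 = 93.8643; MC(Q_m) = 50 + 3.6·9.5357 = 84.3285.
Competitive Q* = 11.6087, so ΔQ = 2.073; wedge = 93.8643 − 84.3285 = 9.5358.
Deadweight loss = ½ × 2.073 × 9.5358 = 9.88.

9.88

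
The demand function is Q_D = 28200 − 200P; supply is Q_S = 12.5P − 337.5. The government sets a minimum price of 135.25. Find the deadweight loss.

1553.31

In inverse form: demand P = 141 − 0.005Q, supply P = 27 + 0.08Q.
Competitive equilibrium: 141 − 0.005Q = 27 + 0.08Q → Q* = 1341.1765, P* = 134.2941.
At the floor P = 135.25, quantity demanded = (141 − 135.25)/0.005 = 1150.
Sellers' marginal cost at Q' = 1150: 27 + 0.08·1150 = 119.
ΔQ = 1341.1765 − 1150 = 191.1765; wedge = 135.25 − 119 = 16.25.
The triangle = ½ × 191.1765 × 16.25 = 1553.31.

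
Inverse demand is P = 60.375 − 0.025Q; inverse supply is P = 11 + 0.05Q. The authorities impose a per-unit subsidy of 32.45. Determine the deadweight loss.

Competitive equilibrium: 60.375 − 0.025Q = 11 + 0.05Q → Q* = 658.3333, P* = 43.9167.
The subsidy lowers effective supply by 32.45: P = 0.05Q − 21.45.
New quantity: 60.375 − 0.025Q = 0.05Q − 21.45 → Q' = 1091.
Overproduction ΔQ = 1091 − 658.3333 = 432.6667; wedge = subsidy = 32.45.
The triangle = ½ × 432.6667 × 32.45 = 7020.02.

7020.02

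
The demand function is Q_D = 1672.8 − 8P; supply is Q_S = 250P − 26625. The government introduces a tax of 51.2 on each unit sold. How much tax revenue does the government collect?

In inverse form: demand P = 209.1 − 0.125Q, supply P = 106.5 + 0.004Q.
Competitive equilibrium: 209.1 − 0.125Q = 106.5 + 0.004Q → Q* = 795.3488, P* = 109.6814.
With the tax, the buyer price exceeds the seller price by 51.2: (209.1 − 0.125Q) − (106.5 + 0.004Q) = 51.2 → Q' = 398.4496.
Tax revenue = 51.2 × 398.4496 = 20400.62.

20400.62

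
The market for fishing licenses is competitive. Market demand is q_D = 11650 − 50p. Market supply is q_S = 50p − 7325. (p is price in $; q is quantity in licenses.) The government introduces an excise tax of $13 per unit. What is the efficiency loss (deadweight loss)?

In inverse form: demand p = 233 − 0.02q, supply p = 146.5 + 0.02q.
Competitive equilibrium: 233 − 0.02q = 146.5 + 0.02q → q* = 2162.5, p* = 189.75.
With the tax, the buyer price exceeds the seller price by 13: (233 − 0.02q) − (146.5 + 0.02q) = 13 → q' = 1837.5.
Δq = 2162.5 − 1837.5 = 325; the wedge equals the tax, 13.
The triangle = ½ × 325 × 13 = $2112.50.

$2112.50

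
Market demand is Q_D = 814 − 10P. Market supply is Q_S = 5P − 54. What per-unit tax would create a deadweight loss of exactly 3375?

In inverse form: demand P = 81.4 − 0.1Q, supply P = 10.8 + 0.2Q.
Competitive equilibrium: 81.4 − 0.1Q = 10.8 + 0.2Q → Q* = 235.3333, P* = 57.8667.
A tax t gives ΔQ = t/0.3 and wedge t, so DWL = t²/0.6.
t²/0.6 = 3375 → t² = 2025 → t = 45.

45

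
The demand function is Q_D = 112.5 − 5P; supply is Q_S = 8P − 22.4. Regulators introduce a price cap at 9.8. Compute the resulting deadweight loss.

3.46

In inverse form: demand P = 22.5 − 0.2Q, supply P = 2.8 + 0.125Q.
Competitive equilibrium: 22.5 − 0.2Q = 2.8 + 0.125Q → Q* = 60.6154, P* = 10.3769.
At the ceiling P = 9.8, quantity supplied = (9.8 − 2.8)/0.125 = 56.
Willingness to pay at Q' = 56: 22.5 − 0.2·56 = 11.3.
ΔQ = 60.6154 − 56 = 4.6154; wedge = 11.3 − 9.8 = 1.5.
DWL = ½ × 4.6154 × 1.5 = 3.46.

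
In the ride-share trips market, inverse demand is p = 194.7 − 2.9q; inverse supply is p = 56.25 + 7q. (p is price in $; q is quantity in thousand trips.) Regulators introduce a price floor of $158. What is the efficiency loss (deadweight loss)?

$8.75 thousand

Competitive equilibrium: 194.7 − 2.9q = 56.25 + 7q → q* = 13.9848, p* = 154.1439.
At the floor p = 158, quantity demanded = (194.7 − 158)/2.9 = 12.6552.
Sellers' marginal cost at q' = 12.6552: 56.25 + 7·12.6552 = 144.8364.
Δq = 13.9848 − 12.6552 = 1.3296; wedge = 158 − 144.8364 = 13.1636.
The triangle = ½ × 1.3296 × 13.1636 = $8.75 thousand.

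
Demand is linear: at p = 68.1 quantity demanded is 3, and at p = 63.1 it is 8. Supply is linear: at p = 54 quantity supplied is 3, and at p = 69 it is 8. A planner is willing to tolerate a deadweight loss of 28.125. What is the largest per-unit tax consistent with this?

Demand slope = (63.1 − 68.1)/(8 − 3) = −1, so p = 71.1 − q.
Supply slope = (69 − 54)/(8 − 3) = 3, so p = 45 + 3q.
Competitive equilibrium: 71.1 − q = 45 + 3q → q* = 6.525, p* = 64.575.
A tax t gives Δq = t/4 and wedge t, so DWL = t²/8.
t²/8 = 28.125 → t² = 225 → t = 15.

15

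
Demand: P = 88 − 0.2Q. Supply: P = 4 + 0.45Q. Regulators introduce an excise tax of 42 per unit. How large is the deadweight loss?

1356.92

Competitive equilibrium: 88 − 0.2Q = 4 + 0.45Q → Q* = 129.2308, P* = 62.1538.
With the tax, the buyer price exceeds the seller price by 42: (88 − 0.2Q) − (4 + 0.45Q) = 42 → Q' = 64.6154.
ΔQ = 129.2308 − 64.6154 = 64.6154; the wedge equals the tax, 42.
Welfare loss = ½ × 64.6154 × 42 = 1356.92.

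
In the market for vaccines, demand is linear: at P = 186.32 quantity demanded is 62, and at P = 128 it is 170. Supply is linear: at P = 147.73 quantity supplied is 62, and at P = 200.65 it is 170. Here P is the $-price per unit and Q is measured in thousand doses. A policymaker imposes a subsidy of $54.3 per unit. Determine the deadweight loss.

$1431.31 thousand

Demand slope = (128 − 186.32)/(170 − 62) = −0.54, so P = 219.8 − 0.54Q.
Supply slope = (200.65 − 147.73)/(170 − 62) = 0.49, so P = 117.35 + 0.49Q.
Competitive equilibrium: 219.8 − 0.54Q = 117.35 + 0.49Q → Q* = 99.466, P* = 166.0883.
The subsidy lowers effective supply by 54.3: P = 63.05 + 0.49Q.
New quantity: 219.8 − 0.54Q = 63.05 + 0.49Q → Q' = 152.1845.
Overproduction ΔQ = 152.1845 − 99.466 = 52.7185; wedge = subsidy = 54.3.
The triangle = ½ × 52.7185 × 54.3 = $1431.31 thousand.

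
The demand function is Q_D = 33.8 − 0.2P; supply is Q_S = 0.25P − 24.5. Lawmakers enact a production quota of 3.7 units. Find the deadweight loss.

78.96

In inverse form: demand P = 169 − 5Q, supply P = 98 + 4Q.
Competitive equilibrium: 169 − 5Q = 98 + 4Q → Q* = 7.8889, P* = 129.5556.
At Q = 3.7: demand price = 169 − 5·3.7 = 150.5; supply price = 98 + 4·3.7 = 112.8.
ΔQ = 7.8889 − 3.7 = 4.1889; wedge = 150.5 − 112.8 = 37.7.
DWL = ½ × 4.1889 × 37.7 = 78.96.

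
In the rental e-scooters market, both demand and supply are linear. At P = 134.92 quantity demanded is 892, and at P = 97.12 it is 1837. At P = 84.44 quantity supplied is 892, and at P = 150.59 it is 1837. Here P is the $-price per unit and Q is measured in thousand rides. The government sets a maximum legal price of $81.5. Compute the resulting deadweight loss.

Demand slope = (97.12 − 134.92)/(1837 − 892) = −0.04, so P = 170.6 − 0.04Q.
Supply slope = (150.59 − 84.44)/(1837 − 892) = 0.07, so P = 22 + 0.07Q.
Competitive equilibrium: 170.6 − 0.04Q = 22 + 0.07Q → Q* = 1350.9091, P* = 116.5636.
At the ceiling P = 81.5, quantity supplied = (81.5 − 22)/0.07 = 850.
Willingness to pay at Q' = 850: 170.6 − 0.04·850 = 136.6.
ΔQ = 1350.9091 − 850 = 500.9091; wedge = 136.6 − 81.5 = 55.1.
DWL = ½ × 500.9091 × 55.1 = $13800.05 thousand.

$13800.05 thousand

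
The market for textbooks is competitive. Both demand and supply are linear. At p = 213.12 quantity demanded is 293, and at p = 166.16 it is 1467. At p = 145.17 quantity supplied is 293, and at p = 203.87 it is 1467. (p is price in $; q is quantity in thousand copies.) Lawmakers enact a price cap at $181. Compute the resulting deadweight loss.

$66.36 thousand

Demand slope = (166.16 − 213.12)/(1467 − 293) = −0.04, so p = 224.84 − 0.04q.
Supply slope = (203.87 − 145.17)/(1467 − 293) = 0.05, so p = 130.52 + 0.05q.
Competitive equilibrium: 224.84 − 0.04q = 130.52 + 0.05q → q* = 1048, p* = 182.92.
At the ceiling p = 181, quantity supplied = (181 − 130.52)/0.05 = 1009.6.
Willingness to pay at q' = 1009.6: 224.84 − 0.04·1009.6 = 184.456.
Δq = 1048 − 1009.6 = 38.4; wedge = 184.456 − 181 = 3.456.
DWL = ½ × 38.4 × 3.456 = $66.36 thousand.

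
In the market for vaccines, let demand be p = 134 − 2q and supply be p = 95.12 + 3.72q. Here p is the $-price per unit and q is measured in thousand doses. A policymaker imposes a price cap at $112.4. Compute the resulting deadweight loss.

Competitive equilibrium: 134 − 2q = 95.12 + 3.72q → q* = 6.7972, p* = 120.4056.
At the ceiling p = 112.4, quantity supplied = (112.4 − 95.12)/3.72 = 4.6452.
Willingness to pay at q' = 4.6452: 134 − 2·4.6452 = 124.7096.
Δq = 6.7972 − 4.6452 = 2.152; wedge = 124.7096 − 112.4 = 12.3096.
Deadweight loss = ½ × 2.152 × 12.3096 = $13.25 thousand.

$13.25 thousand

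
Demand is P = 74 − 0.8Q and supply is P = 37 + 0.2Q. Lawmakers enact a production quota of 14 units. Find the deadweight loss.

264.50

Competitive equilibrium: 74 − 0.8Q = 37 + 0.2Q → Q* = 37, P* = 44.4.
At Q = 14: demand price = 74 − 0.8·14 = 62.8; supply price = 37 + 0.2·14 = 39.8.
ΔQ = 37 − 14 = 23; wedge = 62.8 − 39.8 = 23.
Deadweight loss = ½ × 23 × 23 = 264.50.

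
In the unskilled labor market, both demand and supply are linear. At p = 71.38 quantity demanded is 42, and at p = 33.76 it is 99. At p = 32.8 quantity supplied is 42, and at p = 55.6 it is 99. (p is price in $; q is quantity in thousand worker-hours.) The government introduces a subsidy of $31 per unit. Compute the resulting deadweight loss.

$453.30 thousand

Demand slope = (33.76 − 71.38)/(99 − 42) = −0.66, so p = 99.1 − 0.66q.
Supply slope = (55.6 − 32.8)/(99 − 42) = 0.4, so p = 16 + 0.4q.
Competitive equilibrium: 99.1 − 0.66q = 16 + 0.4q → q* = 78.3962, p* = 47.3585.
The subsidy lowers effective supply by 31: p = 0.4q − 15.
New quantity: 99.1 − 0.66q = 0.4q − 15 → q' = 107.6415.
Overproduction Δq = 107.6415 − 78.3962 = 29.2453; wedge = subsidy = 31.
The triangle = ½ × 29.2453 × 31 = $453.30 thousand.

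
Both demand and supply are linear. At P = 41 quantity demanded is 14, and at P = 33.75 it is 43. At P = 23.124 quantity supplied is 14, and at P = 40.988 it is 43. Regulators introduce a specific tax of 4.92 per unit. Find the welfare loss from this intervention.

Demand slope = (33.75 − 41)/(43 − 14) = −0.25, so P = 44.5 − 0.25Q.
Supply slope = (40.988 − 23.124)/(43 − 14) = 0.616, so P = 14.5 + 0.616Q.
Competitive equilibrium: 44.5 − 0.25Q = 14.5 + 0.616Q → Q* = 34.642, P* = 35.8395.
With the tax, the buyer price exceeds the seller price by 4.92: (44.5 − 0.25Q) − (14.5 + 0.616Q) = 4.92 → Q' = 28.9607.
ΔQ = 34.642 − 28.9607 = 5.6813; the wedge equals the tax, 4.92.
The triangle = ½ × 5.6813 × 4.92 = 13.98.

13.98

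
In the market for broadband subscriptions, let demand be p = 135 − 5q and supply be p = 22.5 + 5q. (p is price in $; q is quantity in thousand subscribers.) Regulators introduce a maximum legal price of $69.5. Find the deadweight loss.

Competitive equilibrium: 135 − 5q = 22.5 + 5q → q* = 11.25, p* = 78.75.
At the ceiling p = 69.5, quantity supplied = (69.5 − 22.5)/5 = 9.4.
Willingness to pay at q' = 9.4: 135 − 5·9.4 = 88.
Δq = 11.25 − 9.4 = 1.85; wedge = 88 − 69.5 = 18.5.
Welfare loss = ½ × 1.85 × 18.5 = $17.11 thousand.

$17.11 thousand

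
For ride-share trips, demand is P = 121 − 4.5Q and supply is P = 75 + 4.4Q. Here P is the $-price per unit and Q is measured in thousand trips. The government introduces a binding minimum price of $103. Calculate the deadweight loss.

$6.08 thousand

Competitive equilibrium: 121 − 4.5Q = 75 + 4.4Q → Q* = 5.1685, P* = 97.7416.
At the floor P = 103, quantity demanded = (121 − 103)/4.5 = 4.
Sellers' marginal cost at Q' = 4: 75 + 4.4·4 = 92.6.
ΔQ = 5.1685 − 4 = 1.1685; wedge = 103 − 92.6 = 10.4.
Welfare loss = ½ × 1.1685 × 10.4 = $6.08 thousand.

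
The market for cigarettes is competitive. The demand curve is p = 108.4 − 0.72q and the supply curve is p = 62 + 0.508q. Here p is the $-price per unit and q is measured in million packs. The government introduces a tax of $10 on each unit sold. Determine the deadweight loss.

$40.72 million

Competitive equilibrium: 108.4 − 0.72q = 62 + 0.508q → q* = 37.785, p* = 81.1948.
With the tax, the buyer price exceeds the seller price by 10: (108.4 − 0.72q) − (62 + 0.508q) = 10 → q' = 29.6417.
Δq = 37.785 − 29.6417 = 8.1433; the wedge equals the tax, 10.
DWL = ½ × 8.1433 × 10 = $40.72 million.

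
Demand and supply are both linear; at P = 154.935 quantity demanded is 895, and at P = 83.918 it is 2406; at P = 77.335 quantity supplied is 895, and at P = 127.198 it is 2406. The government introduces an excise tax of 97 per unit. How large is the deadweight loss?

58806.25

Demand slope = (83.918 − 154.935)/(2406 − 895) = −0.047, so P = 197 − 0.047Q.
Supply slope = (127.198 − 77.335)/(2406 − 895) = 0.033, so P = 47.8 + 0.033Q.
Competitive equilibrium: 197 − 0.047Q = 47.8 + 0.033Q → Q* = 1865, P* = 109.345.
With the tax, the buyer price exceeds the seller price by 97: (197 − 0.047Q) − (47.8 + 0.033Q) = 97 → Q' = 652.5.
ΔQ = 1865 − 652.5 = 1212.5; the wedge equals the tax, 97.
DWL = ½ × 1212.5 × 97 = 58806.25.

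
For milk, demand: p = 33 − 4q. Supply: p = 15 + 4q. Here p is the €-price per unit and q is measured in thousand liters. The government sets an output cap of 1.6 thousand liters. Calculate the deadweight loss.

€1.69 thousand

Competitive equilibrium: 33 − 4q = 15 + 4q → q* = 2.25, p* = 24.
At q = 1.6: demand price = 33 − 4·1.6 = 26.6; supply price = 15 + 4·1.6 = 21.4.
Δq = 2.25 − 1.6 = 0.65; wedge = 26.6 − 21.4 = 5.2.
The triangle = ½ × 0.65 × 5.2 = €1.69 thousand.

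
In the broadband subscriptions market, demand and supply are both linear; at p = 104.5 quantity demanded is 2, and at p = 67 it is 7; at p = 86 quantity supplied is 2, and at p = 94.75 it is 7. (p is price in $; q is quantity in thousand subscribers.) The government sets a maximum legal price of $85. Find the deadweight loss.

Demand slope = (67 − 104.5)/(7 − 2) = −7.5, so p = 119.5 − 7.5q.
Supply slope = (94.75 − 86)/(7 − 2) = 1.75, so p = 82.5 + 1.75q.
Competitive equilibrium: 119.5 − 7.5q = 82.5 + 1.75q → q* = 4, p* = 89.5.
At the ceiling p = 85, quantity supplied = (85 − 82.5)/1.75 = 1.4286.
Willingness to pay at q' = 1.4286: 119.5 − 7.5·1.4286 = 108.7855.
Δq = 4 − 1.4286 = 2.5714; wedge = 108.7855 − 85 = 23.7855.
Deadweight loss = ½ × 2.5714 × 23.7855 = $30.58 thousand.

$30.58 thousand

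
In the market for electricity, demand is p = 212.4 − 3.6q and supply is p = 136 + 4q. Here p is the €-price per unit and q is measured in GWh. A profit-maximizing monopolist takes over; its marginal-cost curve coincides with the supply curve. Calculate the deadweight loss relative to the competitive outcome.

€39.67

Competitive equilibrium: 212.4 − 3.6q = 136 + 4q → q* = 10.0526, p* = 176.2105.
Marginal revenue: MR = 212.4 − 7.2q. Set MR = MC: 212.4 − 7.2q = 136 + 4q → q_m = 6.8214.
Price p_m = 212.4 − 3.6·6.8214 = 187.843; MC(q_m) = 136 + 4·6.8214 = 163.2856.
Competitive q* = 10.0526, so Δq = 3.2312; wedge = 187.843 − 163.2856 = 24.5574.
Welfare loss = ½ × 3.2312 × 24.5574 = €39.67.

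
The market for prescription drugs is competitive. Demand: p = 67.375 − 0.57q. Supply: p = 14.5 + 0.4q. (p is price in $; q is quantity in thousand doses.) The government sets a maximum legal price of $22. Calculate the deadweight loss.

$620.22 thousand

Competitive equilibrium: 67.375 − 0.57q = 14.5 + 0.4q → q* = 54.5103, p* = 36.3041.
At the ceiling p = 22, quantity supplied = (22 − 14.5)/0.4 = 18.75.
Willingness to pay at q' = 18.75: 67.375 − 0.57·18.75 = 56.6875.
Δq = 54.5103 − 18.75 = 35.7603; wedge = 56.6875 − 22 = 34.6875.
The triangle = ½ × 35.7603 × 34.6875 = $620.22 thousand.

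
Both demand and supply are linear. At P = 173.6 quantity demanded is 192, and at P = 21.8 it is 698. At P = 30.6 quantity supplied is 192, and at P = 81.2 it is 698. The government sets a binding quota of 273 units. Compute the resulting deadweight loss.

Demand slope = (21.8 − 173.6)/(698 − 192) = −0.3, so P = 231.2 − 0.3Q.
Supply slope = (81.2 − 30.6)/(698 − 192) = 0.1, so P = 11.4 + 0.1Q.
Competitive equilibrium: 231.2 − 0.3Q = 11.4 + 0.1Q → Q* = 549.5, P* = 66.35.
At Q = 273: demand price = 231.2 − 0.3·273 = 149.3; supply price = 11.4 + 0.1·273 = 38.7.
ΔQ = 549.5 − 273 = 276.5; wedge = 149.3 − 38.7 = 110.6.
DWL = ½ × 276.5 × 110.6 = 15290.45.

15290.45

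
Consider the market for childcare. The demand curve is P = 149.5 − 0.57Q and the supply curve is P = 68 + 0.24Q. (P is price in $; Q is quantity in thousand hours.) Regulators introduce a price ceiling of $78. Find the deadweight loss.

$1407.45 thousand

Competitive equilibrium: 149.5 − 0.57Q = 68 + 0.24Q → Q* = 100.6173, P* = 92.1481.
At the ceiling P = 78, quantity supplied = (78 − 68)/0.24 = 41.6667.
Willingness to pay at Q' = 41.6667: 149.5 − 0.57·41.6667 = 125.75.
ΔQ = 100.6173 − 41.6667 = 58.9506; wedge = 125.75 − 78 = 47.75.
Deadweight loss = ½ × 58.9506 × 47.75 = $1407.45 thousand.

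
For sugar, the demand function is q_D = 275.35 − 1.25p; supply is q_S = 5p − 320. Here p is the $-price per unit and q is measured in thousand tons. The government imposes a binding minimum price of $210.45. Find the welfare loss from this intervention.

In inverse form: demand p = 220.28 − 0.8q, supply p = 64 + 0.2q.
Competitive equilibrium: 220.28 − 0.8q = 64 + 0.2q → q* = 156.28, p* = 95.256.
At the floor p = 210.45, quantity demanded = (220.28 − 210.45)/0.8 = 12.2875.
Sellers' marginal cost at q' = 12.2875: 64 + 0.2·12.2875 = 66.4575.
Δq = 156.28 − 12.2875 = 143.9925; wedge = 210.45 − 66.4575 = 143.9925.
The triangle = ½ × 143.9925 × 143.9925 = $10366.92 thousand.

$10366.92 thousand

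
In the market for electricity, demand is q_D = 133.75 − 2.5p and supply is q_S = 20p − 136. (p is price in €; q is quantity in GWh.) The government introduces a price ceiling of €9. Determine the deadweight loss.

In inverse form: demand p = 53.5 − 0.4q, supply p = 6.8 + 0.05q.
Competitive equilibrium: 53.5 − 0.4q = 6.8 + 0.05q → q* = 103.7778, p* = 11.9889.
At the ceiling p = 9, quantity supplied = (9 − 6.8)/0.05 = 44.
Willingness to pay at q' = 44: 53.5 − 0.4·44 = 35.9.
Δq = 103.7778 − 44 = 59.7778; wedge = 35.9 − 9 = 26.9.
Welfare loss = ½ × 59.7778 × 26.9 = €804.01.

€804.01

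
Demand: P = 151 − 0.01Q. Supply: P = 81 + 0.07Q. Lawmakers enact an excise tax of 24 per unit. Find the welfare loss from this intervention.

Competitive equilibrium: 151 − 0.01Q = 81 + 0.07Q → Q* = 875, P* = 142.25.
With the tax, the buyer price exceeds the seller price by 24: (151 − 0.01Q) − (81 + 0.07Q) = 24 → Q' = 575.
ΔQ = 875 − 575 = 300; the wedge equals the tax, 24.
DWL = ½ × 300 × 24 = 3600.

3600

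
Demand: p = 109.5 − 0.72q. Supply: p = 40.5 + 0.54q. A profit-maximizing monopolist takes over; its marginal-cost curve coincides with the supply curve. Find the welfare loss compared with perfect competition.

249.82

Competitive equilibrium: 109.5 − 0.72q = 40.5 + 0.54q → q* = 54.7619, p* = 70.0714.
Marginal revenue: MR = 109.5 − 1.44q. Set MR = MC: 109.5 − 1.44q = 40.5 + 0.54q → q_m = 34.8485.
Price p_m = 109.5 − 0.72·34.8485 = 84.4091; MC(q_m) = 40.5 + 0.54·34.8485 = 59.3182.
Competitive q* = 54.7619, so Δq = 19.9134; wedge = 84.4091 − 59.3182 = 25.0909.
Deadweight loss = ½ × 19.9134 × 25.0909 = 249.82.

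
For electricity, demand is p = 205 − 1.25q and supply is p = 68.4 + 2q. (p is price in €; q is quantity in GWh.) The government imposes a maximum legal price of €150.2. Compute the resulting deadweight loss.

Competitive equilibrium: 205 − 1.25q = 68.4 + 2q → q* = 42.0308, p* = 152.4615.
At the ceiling p = 150.2, quantity supplied = (150.2 − 68.4)/2 = 40.9.
Willingness to pay at q' = 40.9: 205 − 1.25·40.9 = 153.875.
Δq = 42.0308 − 40.9 = 1.1308; wedge = 153.875 − 150.2 = 3.675.
Deadweight loss = ½ × 1.1308 × 3.675 = €2.08.

€2.08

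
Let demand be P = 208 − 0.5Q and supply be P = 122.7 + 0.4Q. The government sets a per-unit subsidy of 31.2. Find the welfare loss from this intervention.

Competitive equilibrium: 208 − 0.5Q = 122.7 + 0.4Q → Q* = 94.7778, P* = 160.6111.
The subsidy lowers effective supply by 31.2: P = 91.5 + 0.4Q.
New quantity: 208 − 0.5Q = 91.5 + 0.4Q → Q' = 129.4444.
Overproduction ΔQ = 129.4444 − 94.7778 = 34.6666; wedge = subsidy = 31.2.
DWL = ½ × 34.6666 × 31.2 = 540.80.

540.80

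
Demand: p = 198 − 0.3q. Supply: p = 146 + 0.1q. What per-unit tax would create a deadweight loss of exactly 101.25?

9

Competitive equilibrium: 198 − 0.3q = 146 + 0.1q → q* = 130, p* = 159.
A tax t gives Δq = t/0.4 and wedge t, so DWL = t²/0.8.
t²/0.8 = 101.25 → t² = 81 → t = 9.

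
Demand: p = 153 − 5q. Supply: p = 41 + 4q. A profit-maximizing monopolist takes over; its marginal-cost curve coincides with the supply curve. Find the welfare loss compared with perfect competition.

Competitive equilibrium: 153 − 5q = 41 + 4q → q* = 12.4444, p* = 90.7778.
Marginal revenue: MR = 153 − 10q. Set MR = MC: 153 − 10q = 41 + 4q → q_m = 8.
Price p_m = 153 − 5·8 = 113; MC(q_m) = 41 + 4·8 = 73.
Competitive q* = 12.4444, so Δq = 4.4444; wedge = 113 − 73 = 40.
DWL = ½ × 4.4444 × 40 = 88.89.

88.89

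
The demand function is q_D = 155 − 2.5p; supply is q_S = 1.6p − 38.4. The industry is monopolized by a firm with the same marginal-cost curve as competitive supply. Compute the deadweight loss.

In inverse form: demand p = 62 − 0.4q, supply p = 24 + 0.625q.
Competitive equilibrium: 62 − 0.4q = 24 + 0.625q → q* = 37.0732, p* = 47.1707.
Marginal revenue: MR = 62 − 0.8q. Set MR = MC: 62 − 0.8q = 24 + 0.625q → q_m = 26.6667.
Price p_m = 62 − 0.4·26.6667 = 51.3333; MC(q_m) = 24 + 0.625·26.6667 = 40.6667.
Competitive q* = 37.0732, so Δq = 10.4065; wedge = 51.3333 − 40.6667 = 10.6666.
Welfare loss = ½ × 10.4065 × 10.6666 = 55.50.

55.50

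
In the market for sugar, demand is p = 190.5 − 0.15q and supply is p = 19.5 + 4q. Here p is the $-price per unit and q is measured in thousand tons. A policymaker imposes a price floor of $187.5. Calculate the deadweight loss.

$933.01 thousand

Competitive equilibrium: 190.5 − 0.15q = 19.5 + 4q → q* = 41.2048, p* = 184.3193.
At the floor p = 187.5, quantity demanded = (190.5 − 187.5)/0.15 = 20.
Sellers' marginal cost at q' = 20: 19.5 + 4·20 = 99.5.
Δq = 41.2048 − 20 = 21.2048; wedge = 187.5 − 99.5 = 88.
Welfare loss = ½ × 21.2048 × 88 = $933.01 thousand.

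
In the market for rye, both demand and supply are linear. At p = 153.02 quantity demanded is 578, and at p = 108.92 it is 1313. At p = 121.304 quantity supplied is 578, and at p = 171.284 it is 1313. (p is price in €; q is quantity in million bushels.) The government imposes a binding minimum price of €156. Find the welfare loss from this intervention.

€5662.42 million

Demand slope = (108.92 − 153.02)/(1313 − 578) = −0.06, so p = 187.7 − 0.06q.
Supply slope = (171.284 − 121.304)/(1313 − 578) = 0.068, so p = 82 + 0.068q.
Competitive equilibrium: 187.7 − 0.06q = 82 + 0.068q → q* = 825.78125, p* = 138.15313.
At the floor p = 156, quantity demanded = (187.7 − 156)/0.06 = 528.33333.
Sellers' marginal cost at q' = 528.33333: 82 + 0.068·528.33333 = 117.92667.
Δq = 825.78125 − 528.33333 = 297.44792; wedge = 156 − 117.92667 = 38.07333.
Welfare loss = ½ × 297.44792 × 38.07333 = €5662.42 million.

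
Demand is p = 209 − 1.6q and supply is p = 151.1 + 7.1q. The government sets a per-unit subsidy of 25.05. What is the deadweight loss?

Competitive equilibrium: 209 − 1.6q = 151.1 + 7.1q → q* = 6.6552, p* = 198.3517.
The subsidy lowers effective supply by 25.05: p = 126.05 + 7.1q.
New quantity: 209 − 1.6q = 126.05 + 7.1q → q' = 9.5345.
Overproduction Δq = 9.5345 − 6.6552 = 2.8793; wedge = subsidy = 25.05.
Welfare loss = ½ × 2.8793 × 25.05 = 36.06.

36.06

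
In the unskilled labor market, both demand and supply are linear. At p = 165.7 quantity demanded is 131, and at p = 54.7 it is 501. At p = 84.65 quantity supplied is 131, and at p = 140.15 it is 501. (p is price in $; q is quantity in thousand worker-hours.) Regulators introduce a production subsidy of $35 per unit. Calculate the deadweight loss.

Demand slope = (54.7 − 165.7)/(501 − 131) = −0.3, so p = 205 − 0.3q.
Supply slope = (140.15 − 84.65)/(501 − 131) = 0.15, so p = 65 + 0.15q.
Competitive equilibrium: 205 − 0.3q = 65 + 0.15q → q* = 311.1111, p* = 111.6667.
The subsidy lowers effective supply by 35: p = 30 + 0.15q.
New quantity: 205 − 0.3q = 30 + 0.15q → q' = 388.8889.
Overproduction Δq = 388.8889 − 311.1111 = 77.7778; wedge = subsidy = 35.
DWL = ½ × 77.7778 × 35 = $1361.11 thousand.

$1361.11 thousand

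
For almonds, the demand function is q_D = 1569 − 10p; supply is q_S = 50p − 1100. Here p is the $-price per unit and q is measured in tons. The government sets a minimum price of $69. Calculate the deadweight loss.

In inverse form: demand p = 156.9 − 0.1q, supply p = 22 + 0.02q.
Competitive equilibrium: 156.9 − 0.1q = 22 + 0.02q → q* = 1124.1667, p* = 44.4833.
At the floor p = 69, quantity demanded = (156.9 − 69)/0.1 = 879.
Sellers' marginal cost at q' = 879: 22 + 0.02·879 = 39.58.
Δq = 1124.1667 − 879 = 245.1667; wedge = 69 − 39.58 = 29.42.
Deadweight loss = ½ × 245.1667 × 29.42 = $3606.40.

$3606.40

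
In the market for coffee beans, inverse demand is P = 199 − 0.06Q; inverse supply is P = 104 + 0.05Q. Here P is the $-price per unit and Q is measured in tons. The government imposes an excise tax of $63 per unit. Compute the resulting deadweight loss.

Competitive equilibrium: 199 − 0.06Q = 104 + 0.05Q → Q* = 863.6364, P* = 147.1818.
With the tax, the buyer price exceeds the seller price by 63: (199 − 0.06Q) − (104 + 0.05Q) = 63 → Q' = 290.9091.
ΔQ = 863.6364 − 290.9091 = 572.7273; the wedge equals the tax, 63.
DWL = ½ × 572.7273 × 63 = $18040.91.

$18040.91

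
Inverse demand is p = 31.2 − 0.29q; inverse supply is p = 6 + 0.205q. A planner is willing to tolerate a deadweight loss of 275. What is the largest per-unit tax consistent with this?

Competitive equilibrium: 31.2 − 0.29q = 6 + 0.205q → q* = 50.9091, p* = 16.4364.
A tax t gives Δq = t/0.495 and wedge t, so DWL = t²/0.99.
t²/0.99 = 275 → t² = 272.25 → t = 16.5.

16.5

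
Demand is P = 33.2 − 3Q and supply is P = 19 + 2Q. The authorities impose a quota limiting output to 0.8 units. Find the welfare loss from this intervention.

Competitive equilibrium: 33.2 − 3Q = 19 + 2Q → Q* = 2.84, P* = 24.68.
At Q = 0.8: demand price = 33.2 − 3·0.8 = 30.8; supply price = 19 + 2·0.8 = 20.6.
ΔQ = 2.84 − 0.8 = 2.04; wedge = 30.8 − 20.6 = 10.2.
DWL = ½ × 2.04 × 10.2 = 10.404.

10.404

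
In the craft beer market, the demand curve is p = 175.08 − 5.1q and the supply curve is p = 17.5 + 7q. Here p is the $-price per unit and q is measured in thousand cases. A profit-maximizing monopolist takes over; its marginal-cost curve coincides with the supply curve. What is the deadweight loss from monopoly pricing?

$90.21 thousand

Competitive equilibrium: 175.08 − 5.1q = 17.5 + 7q → q* = 13.0231, p* = 108.662.
Marginal revenue: MR = 175.08 − 10.2q. Set MR = MC: 175.08 − 10.2q = 17.5 + 7q → q_m = 9.1616.
Price p_m = 175.08 − 5.1·9.1616 = 128.3558; MC(q_m) = 17.5 + 7·9.1616 = 81.6312.
Competitive q* = 13.0231, so Δq = 3.8615; wedge = 128.3558 − 81.6312 = 46.7246.
The triangle = ½ × 3.8615 × 46.7246 = $90.21 thousand.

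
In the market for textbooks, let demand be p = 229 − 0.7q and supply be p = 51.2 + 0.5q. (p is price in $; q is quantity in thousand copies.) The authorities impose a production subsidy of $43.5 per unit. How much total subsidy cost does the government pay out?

Competitive equilibrium: 229 − 0.7q = 51.2 + 0.5q → q* = 148.16667, p* = 125.28333.
The subsidy lowers effective supply by 43.5: p = 7.7 + 0.5q.
New quantity: 229 − 0.7q = 7.7 + 0.5q → q' = 184.41667.
Total subsidy cost = 43.5 × 184.41667 = $8022.125 thousand.

$8022.125 thousand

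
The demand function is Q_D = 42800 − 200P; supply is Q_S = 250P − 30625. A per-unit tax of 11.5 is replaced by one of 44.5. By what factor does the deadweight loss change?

In inverse form: demand P = 214 − 0.005Q, supply P = 122.5 + 0.004Q.
Competitive equilibrium: 214 − 0.005Q = 122.5 + 0.004Q → Q* = 10166.6667, P* = 163.1667.
For a per-unit tax t: ΔQ = t/0.009, so DWL = ½·t·(t/0.009) = t²/0.018.
At t = 11.5: DWL = 7347.222. At t = 44.5: DWL = 110013.889.
Ratio = (44.5/11.5)² = 14.974.

14.974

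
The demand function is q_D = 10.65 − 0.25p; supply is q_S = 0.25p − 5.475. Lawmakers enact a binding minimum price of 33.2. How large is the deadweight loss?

0.23

In inverse form: demand p = 42.6 − 4q, supply p = 21.9 + 4q.
Competitive equilibrium: 42.6 − 4q = 21.9 + 4q → q* = 2.5875, p* = 32.25.
At the floor p = 33.2, quantity demanded = (42.6 − 33.2)/4 = 2.35.
Sellers' marginal cost at q' = 2.35: 21.9 + 4·2.35 = 31.3.
Δq = 2.5875 − 2.35 = 0.2375; wedge = 33.2 − 31.3 = 1.9.
The triangle = ½ × 0.2375 × 1.9 = 0.23.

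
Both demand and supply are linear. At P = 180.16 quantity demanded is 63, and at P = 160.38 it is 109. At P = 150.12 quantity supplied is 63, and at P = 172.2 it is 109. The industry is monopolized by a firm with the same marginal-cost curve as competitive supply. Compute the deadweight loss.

431.90

Demand slope = (160.38 − 180.16)/(109 − 63) = −0.43, so P = 207.25 − 0.43Q.
Supply slope = (172.2 − 150.12)/(109 − 63) = 0.48, so P = 119.88 + 0.48Q.
Competitive equilibrium: 207.25 − 0.43Q = 119.88 + 0.48Q → Q* = 96.011, P* = 165.9653.
Marginal revenue: MR = 207.25 − 0.86Q. Set MR = MC: 207.25 − 0.86Q = 119.88 + 0.48Q → Q_m = 65.2015.
Price P_m = 207.25 − 0.43·65.2015 = 179.2134; MC(Q_m) = 119.88 + 0.48·65.2015 = 151.1767.
Competitive Q* = 96.011, so ΔQ = 30.8095; wedge = 179.2134 − 151.1767 = 28.0367.
Deadweight loss = ½ × 30.8095 × 28.0367 = 431.90.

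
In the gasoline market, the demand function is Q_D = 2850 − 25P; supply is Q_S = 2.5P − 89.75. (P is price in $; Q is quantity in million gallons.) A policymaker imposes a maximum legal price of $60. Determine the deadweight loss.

$3024.46 million

In inverse form: demand P = 114 − 0.04Q, supply P = 35.9 + 0.4Q.
Competitive equilibrium: 114 − 0.04Q = 35.9 + 0.4Q → Q* = 177.5, P* = 106.9.
At the ceiling P = 60, quantity supplied = (60 − 35.9)/0.4 = 60.25.
Willingness to pay at Q' = 60.25: 114 − 0.04·60.25 = 111.59.
ΔQ = 177.5 − 60.25 = 117.25; wedge = 111.59 − 60 = 51.59.
DWL = ½ × 117.25 × 51.59 = $3024.46 million.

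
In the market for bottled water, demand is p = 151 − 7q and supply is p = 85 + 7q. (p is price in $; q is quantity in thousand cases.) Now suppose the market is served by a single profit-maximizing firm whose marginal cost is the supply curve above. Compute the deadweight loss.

Competitive equilibrium: 151 − 7q = 85 + 7q → q* = 4.71429, p* = 118.
Marginal revenue: MR = 151 − 14q. Set MR = MC: 151 − 14q = 85 + 7q → q_m = 3.14286.
Price p_m = 151 − 7·3.14286 = 128.99998; MC(q_m) = 85 + 7·3.14286 = 107.00002.
Competitive q* = 4.71429, so Δq = 1.57143; wedge = 128.99998 − 107.00002 = 21.99996.
Deadweight loss = ½ × 1.57143 × 21.99996 = $17.29 thousand.

$17.29 thousand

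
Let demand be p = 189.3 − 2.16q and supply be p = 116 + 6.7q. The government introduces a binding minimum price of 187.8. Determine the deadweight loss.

Competitive equilibrium: 189.3 − 2.16q = 116 + 6.7q → q* = 8.27314, p* = 171.43002.
At the floor p = 187.8, quantity demanded = (189.3 − 187.8)/2.16 = 0.69444.
Sellers' marginal cost at q' = 0.69444: 116 + 6.7·0.69444 = 120.65275.
Δq = 8.27314 − 0.69444 = 7.5787; wedge = 187.8 − 120.65275 = 67.14725.
The triangle = ½ × 7.5787 × 67.14725 = 254.44.

254.44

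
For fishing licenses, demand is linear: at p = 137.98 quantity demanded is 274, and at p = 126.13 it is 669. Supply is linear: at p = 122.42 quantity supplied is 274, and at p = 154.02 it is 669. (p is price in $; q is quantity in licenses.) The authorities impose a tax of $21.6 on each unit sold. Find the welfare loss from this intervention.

$2120.73

Demand slope = (126.13 − 137.98)/(669 − 274) = −0.03, so p = 146.2 − 0.03q.
Supply slope = (154.02 − 122.42)/(669 − 274) = 0.08, so p = 100.5 + 0.08q.
Competitive equilibrium: 146.2 − 0.03q = 100.5 + 0.08q → q* = 415.4545, p* = 133.7364.
With the tax, the buyer price exceeds the seller price by 21.6: (146.2 − 0.03q) − (100.5 + 0.08q) = 21.6 → q' = 219.0909.
Δq = 415.4545 − 219.0909 = 196.3636; the wedge equals the tax, 21.6.
Deadweight loss = ½ × 196.3636 × 21.6 = $2120.73.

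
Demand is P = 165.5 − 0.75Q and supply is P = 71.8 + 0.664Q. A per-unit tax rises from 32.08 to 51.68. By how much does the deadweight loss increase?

580.51

Competitive equilibrium: 165.5 − 0.75Q = 71.8 + 0.664Q → Q* = 66.2659, P* = 115.8006.
For a per-unit tax t: ΔQ = t/1.414, so DWL = ½·t·(t/1.414) = t²/2.828.
At t = 32.08: DWL = 363.9061. At t = 51.68: DWL = 944.4209.
Increase = 944.4209 − 363.9061 = 580.51.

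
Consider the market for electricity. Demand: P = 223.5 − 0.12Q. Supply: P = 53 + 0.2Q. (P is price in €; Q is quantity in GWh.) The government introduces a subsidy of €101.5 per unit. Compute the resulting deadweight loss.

Competitive equilibrium: 223.5 − 0.12Q = 53 + 0.2Q → Q* = 532.8125, P* = 159.5625.
The subsidy lowers effective supply by 101.5: P = 0.2Q − 48.5.
New quantity: 223.5 − 0.12Q = 0.2Q − 48.5 → Q' = 850.
Overproduction ΔQ = 850 − 532.8125 = 317.1875; wedge = subsidy = 101.5.
Welfare loss = ½ × 317.1875 × 101.5 = €16097.27.

€16097.27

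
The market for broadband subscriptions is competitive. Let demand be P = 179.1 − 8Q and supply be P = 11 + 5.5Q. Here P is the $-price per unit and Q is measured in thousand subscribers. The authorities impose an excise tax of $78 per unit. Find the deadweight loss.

$225.33 thousand

Competitive equilibrium: 179.1 − 8Q = 11 + 5.5Q → Q* = 12.4519, P* = 79.4852.
With the tax, the buyer price exceeds the seller price by 78: (179.1 − 8Q) − (11 + 5.5Q) = 78 → Q' = 6.6741.
ΔQ = 12.4519 − 6.6741 = 5.7778; the wedge equals the tax, 78.
DWL = ½ × 5.7778 × 78 = $225.33 thousand.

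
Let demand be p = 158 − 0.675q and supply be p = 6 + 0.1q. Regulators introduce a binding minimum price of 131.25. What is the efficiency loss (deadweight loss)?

9490.67

Competitive equilibrium: 158 − 0.675q = 6 + 0.1q → q* = 196.129, p* = 25.6129.
At the floor p = 131.25, quantity demanded = (158 − 131.25)/0.675 = 39.6296.
Sellers' marginal cost at q' = 39.6296: 6 + 0.1·39.6296 = 9.963.
Δq = 196.129 − 39.6296 = 156.4994; wedge = 131.25 − 9.963 = 121.287.
Deadweight loss = ½ × 156.4994 × 121.287 = 9490.67.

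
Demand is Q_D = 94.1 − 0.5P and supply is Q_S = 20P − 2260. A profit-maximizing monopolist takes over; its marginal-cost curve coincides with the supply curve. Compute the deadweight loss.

336.36

In inverse form: demand P = 188.2 − 2Q, supply P = 113 + 0.05Q.
Competitive equilibrium: 188.2 − 2Q = 113 + 0.05Q → Q* = 36.6829, P* = 114.8341.
Marginal revenue: MR = 188.2 − 4Q. Set MR = MC: 188.2 − 4Q = 113 + 0.05Q → Q_m = 18.5679.
Price P_m = 188.2 − 2·18.5679 = 151.0642; MC(Q_m) = 113 + 0.05·18.5679 = 113.9284.
Competitive Q* = 36.6829, so ΔQ = 18.115; wedge = 151.0642 − 113.9284 = 37.1358.
DWL = ½ × 18.115 × 37.1358 = 336.36.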